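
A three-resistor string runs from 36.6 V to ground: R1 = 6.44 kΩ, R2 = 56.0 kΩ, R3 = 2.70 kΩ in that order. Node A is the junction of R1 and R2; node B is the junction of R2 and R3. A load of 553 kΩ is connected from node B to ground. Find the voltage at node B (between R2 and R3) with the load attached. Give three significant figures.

V ≈ 1.51 V

At node B, R3 is in parallel with the load: R3‖R_L = 2.687 kΩ.
Below node A the resistance is R2 + (R3‖R_L) = 58.69 kΩ, so V_A = 36.6 × 58.69/65.13 = 32.98 V.
Then V_B = V_A × (R3‖R_L)/(R2 + R3‖R_L) = 32.98 × 2.687/58.69 = 1.51 V.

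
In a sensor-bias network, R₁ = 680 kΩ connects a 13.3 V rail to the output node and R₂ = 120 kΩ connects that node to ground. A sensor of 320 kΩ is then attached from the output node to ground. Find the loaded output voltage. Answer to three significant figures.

V_out ≈ 1.51 V

The load sits in parallel with R₂: R₂‖R_L = (120 × 320) / (120 + 320) = 87.27 kΩ.
V_out = 13.3 × 87.27 / (680 + 87.27) = 13.3 × 87.27/767.3 = 1.51 V.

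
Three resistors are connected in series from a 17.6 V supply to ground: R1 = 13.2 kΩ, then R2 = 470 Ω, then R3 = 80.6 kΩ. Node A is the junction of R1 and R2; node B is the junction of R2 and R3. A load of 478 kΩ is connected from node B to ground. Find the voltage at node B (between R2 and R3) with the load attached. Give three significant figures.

At node B, R3 is in parallel with the load: R3‖R_L = 68970 Ω.
Below node A the resistance is R2 + (R3‖R_L) = 69440 Ω, so V_A = 17.6 × 69440/82640 = 14.79 V.
Then V_B = V_A × (R3‖R_L)/(R2 + R3‖R_L) = 14.79 × 68970/69440 = 14.7 V.

V ≈ 14.7 V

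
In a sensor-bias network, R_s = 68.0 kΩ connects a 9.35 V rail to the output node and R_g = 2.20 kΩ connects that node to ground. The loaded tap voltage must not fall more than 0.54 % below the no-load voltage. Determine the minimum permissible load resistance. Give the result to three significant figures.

Output resistance R_th = R_s‖R_g = (68.0 × 2.20)/70.20 = 2.131 kΩ.
The fractional drop is R_th/(R_th + R_L); requiring this ≤ 0.00540 gives R_L ≥ R_th(1/0.00540 − 1) = 2.131 × 184.2 = 393 kΩ.

R_L(min) ≈ 393 kΩ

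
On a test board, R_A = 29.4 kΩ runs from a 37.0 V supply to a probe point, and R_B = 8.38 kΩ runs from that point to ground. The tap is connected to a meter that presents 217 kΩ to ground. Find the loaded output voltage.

V_out ≈ 7.97 V

The load sits in parallel with R_B: R_B‖R_L = (8.38 × 217) / (8.38 + 217) = 8.068 kΩ.
V_out = 37.0 × 8.068 / (29.4 + 8.068) = 37.0 × 8.068/37.47 = 7.97 V.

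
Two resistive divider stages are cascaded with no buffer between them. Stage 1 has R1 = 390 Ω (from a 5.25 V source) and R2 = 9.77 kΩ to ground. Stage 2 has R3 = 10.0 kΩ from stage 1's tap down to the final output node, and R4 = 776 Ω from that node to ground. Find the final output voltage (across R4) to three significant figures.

Stage 2 presents R3+R4 = 10780 Ω as a load on stage 1's tap.
Stage 1's lower leg becomes R2‖(R3+R4) = 5124 Ω, so V_mid = 5.25 × 5124/5514 = 4.879 V.
Stage 2 is itself unloaded: V_out = V_mid × R4/(R3+R4) = 4.879 × 776/10780 = 0.351 V.

V_out ≈ 0.351 V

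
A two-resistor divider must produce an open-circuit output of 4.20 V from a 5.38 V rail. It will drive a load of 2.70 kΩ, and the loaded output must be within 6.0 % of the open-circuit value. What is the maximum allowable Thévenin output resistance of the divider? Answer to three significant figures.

R_th ≤ 172 Ω

Loading drop = R_th/(R_th + R_L) ≤ 0.0600, so R_th ≤ R_L · ε/(1−ε) = 2.70 kΩ × 0.0600/0.9400 = 172 Ω.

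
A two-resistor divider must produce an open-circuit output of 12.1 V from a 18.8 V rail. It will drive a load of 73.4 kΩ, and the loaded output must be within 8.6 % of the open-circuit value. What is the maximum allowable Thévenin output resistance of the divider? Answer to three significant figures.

Loading drop = R_th/(R_th + R_L) ≤ 0.0860, so R_th ≤ R_L · ε/(1−ε) = 73.4 kΩ × 0.0860/0.9140 = 6.91 kΩ.

R_th ≤ 6.91 kΩ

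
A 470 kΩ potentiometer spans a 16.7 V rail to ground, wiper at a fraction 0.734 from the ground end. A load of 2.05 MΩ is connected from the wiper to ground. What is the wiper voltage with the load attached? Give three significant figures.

V ≈ 11.7 V

The wiper splits the pot into (1−α)R = 125.0 kΩ above and αR = 345.0 kΩ below.
Lower section ‖ load = 295.3 kΩ.
V_wiper = 16.7 × 295.3/(125.0 + 295.3) = 11.7 V.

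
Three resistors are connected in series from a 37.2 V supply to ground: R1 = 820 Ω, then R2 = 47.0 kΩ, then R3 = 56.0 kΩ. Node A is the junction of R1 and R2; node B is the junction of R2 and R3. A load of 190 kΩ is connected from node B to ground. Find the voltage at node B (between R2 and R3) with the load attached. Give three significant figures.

V ≈ 17.7 V

At node B, R3 is in parallel with the load: R3‖R_L = 43250 Ω.
Below node A the resistance is R2 + (R3‖R_L) = 90250 Ω, so V_A = 37.2 × 90250/91070 = 36.87 V.
Then V_B = V_A × (R3‖R_L)/(R2 + R3‖R_L) = 36.87 × 43250/90250 = 17.7 V.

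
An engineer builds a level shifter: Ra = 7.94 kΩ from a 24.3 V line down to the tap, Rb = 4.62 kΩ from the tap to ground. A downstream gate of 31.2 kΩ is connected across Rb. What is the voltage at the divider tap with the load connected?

V_out ≈ 8.17 V

The load sits in parallel with Rb: Rb‖R_L = (4.62 × 31.2) / (4.62 + 31.2) = 4.024 kΩ.
V_out = 24.3 × 4.024 / (7.94 + 4.024) = 24.3 × 4.024/11.96 = 8.17 V.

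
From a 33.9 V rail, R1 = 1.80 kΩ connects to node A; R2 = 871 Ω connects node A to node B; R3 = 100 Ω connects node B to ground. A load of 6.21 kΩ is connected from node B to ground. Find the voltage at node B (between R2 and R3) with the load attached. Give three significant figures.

V ≈ 1.20 V

At node B, R3 is in parallel with the load: R3‖R_L = 98.42 Ω.
Below node A the resistance is R2 + (R3‖R_L) = 969.4 Ω, so V_A = 33.9 × 969.4/2769 = 11.87 V.
Then V_B = V_A × (R3‖R_L)/(R2 + R3‖R_L) = 11.87 × 98.42/969.4 = 1.20 V.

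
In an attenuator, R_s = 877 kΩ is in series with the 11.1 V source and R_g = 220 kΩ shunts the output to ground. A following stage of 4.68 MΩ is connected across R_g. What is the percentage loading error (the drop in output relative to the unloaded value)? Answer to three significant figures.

The divider's output (Thévenin) resistance is R_s‖R_g = 175.9 kΩ.
Fractional drop under load = R_th/(R_th + R_L) = 175.9 / (175.9 + 4680) = 0.03622.
So the output falls by 3.62 %.

3.62 %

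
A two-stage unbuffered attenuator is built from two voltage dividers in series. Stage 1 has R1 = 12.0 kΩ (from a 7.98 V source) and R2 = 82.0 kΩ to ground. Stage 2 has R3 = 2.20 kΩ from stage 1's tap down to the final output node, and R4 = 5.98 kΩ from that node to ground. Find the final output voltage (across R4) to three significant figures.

Stage 2 presents R3+R4 = 8.180 kΩ as a load on stage 1's tap.
Stage 1's lower leg becomes R2‖(R3+R4) = 7.438 kΩ, so V_mid = 7.98 × 7.438/19.44 = 3.054 V.
Stage 2 is itself unloaded: V_out = V_mid × R4/(R3+R4) = 3.054 × 5.98/8.180 = 2.23 V.

V_out ≈ 2.23 V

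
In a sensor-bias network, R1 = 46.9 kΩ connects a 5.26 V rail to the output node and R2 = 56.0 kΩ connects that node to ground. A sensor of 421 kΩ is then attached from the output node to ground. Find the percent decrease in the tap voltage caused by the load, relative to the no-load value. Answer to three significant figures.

The divider's output (Thévenin) resistance is R1‖R2 = 25.52 kΩ.
Fractional drop under load = R_th/(R_th + R_L) = 25.52 / (25.52 + 421) = 0.05716.
So the output falls by 5.72 %.

5.72 %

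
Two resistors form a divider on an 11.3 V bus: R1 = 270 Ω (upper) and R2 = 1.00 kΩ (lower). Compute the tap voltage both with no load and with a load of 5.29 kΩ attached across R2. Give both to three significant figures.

Unloaded: 8.90 V; loaded: 8.55 V

Open-circuit: V = 11.3 × 1000/(270 + 1000) = 8.90 V.
With the load, R2 becomes R2‖R_L = 841.0 Ω, so V = 11.3 × 841.0/1111 = 8.55 V.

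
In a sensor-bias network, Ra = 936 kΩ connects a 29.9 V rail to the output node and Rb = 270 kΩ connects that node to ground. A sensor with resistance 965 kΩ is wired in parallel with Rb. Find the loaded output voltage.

The load sits in parallel with Rb: Rb‖R_L = (270 × 965) / (270 + 965) = 211.0 kΩ.
V_out = 29.9 × 211.0 / (936 + 211.0) = 29.9 × 211.0/1147 = 5.50 V.

V_out ≈ 5.50 V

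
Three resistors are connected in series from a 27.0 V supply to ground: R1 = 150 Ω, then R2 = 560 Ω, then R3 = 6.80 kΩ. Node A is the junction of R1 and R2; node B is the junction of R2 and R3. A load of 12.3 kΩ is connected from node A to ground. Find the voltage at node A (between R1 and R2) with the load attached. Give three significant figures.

Below node A the series string R2+R3 = 7360 Ω sits in parallel with the 12300 Ω load: 4605 Ω.
V_A = 27.0 × 4605/(150 + 4605) = 26.1 V.

V ≈ 26.1 V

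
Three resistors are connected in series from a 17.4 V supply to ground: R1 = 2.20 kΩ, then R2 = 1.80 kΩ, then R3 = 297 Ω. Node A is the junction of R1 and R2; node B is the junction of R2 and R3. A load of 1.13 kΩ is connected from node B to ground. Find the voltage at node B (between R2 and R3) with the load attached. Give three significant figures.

At node B, R3 is in parallel with the load: R3‖R_L = 235.2 Ω.
Below node A the resistance is R2 + (R3‖R_L) = 2035 Ω, so V_A = 17.4 × 2035/4235 = 8.361 V.
Then V_B = V_A × (R3‖R_L)/(R2 + R3‖R_L) = 8.361 × 235.2/2035 = 0.966 V.

V ≈ 0.966 V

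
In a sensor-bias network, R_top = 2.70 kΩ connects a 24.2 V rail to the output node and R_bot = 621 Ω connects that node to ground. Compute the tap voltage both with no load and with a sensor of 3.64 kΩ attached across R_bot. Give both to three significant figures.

Unloaded: 4.53 V; loaded: 3.97 V

Open-circuit: V = 24.2 × 621/(2700 + 621) = 4.53 V.
With the load, R_bot becomes R_bot‖R_L = 530.5 Ω, so V = 24.2 × 530.5/3230 = 3.97 V.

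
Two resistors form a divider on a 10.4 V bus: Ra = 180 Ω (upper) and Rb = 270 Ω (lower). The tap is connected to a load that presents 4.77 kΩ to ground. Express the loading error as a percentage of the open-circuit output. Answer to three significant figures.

2.21 %

The divider's output (Thévenin) resistance is Ra‖Rb = 108.0 Ω.
Fractional drop under load = R_th/(R_th + R_L) = 108.0 / (108.0 + 4770) = 0.02214.
So the output falls by 2.21 %.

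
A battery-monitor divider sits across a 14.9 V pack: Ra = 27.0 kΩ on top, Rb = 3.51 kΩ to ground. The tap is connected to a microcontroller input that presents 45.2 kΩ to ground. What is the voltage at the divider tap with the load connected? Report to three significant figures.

V_out ≈ 1.60 V

The load sits in parallel with Rb: Rb‖R_L = (3.51 × 45.2) / (3.51 + 45.2) = 3.257 kΩ.
V_out = 14.9 × 3.257 / (27.0 + 3.257) = 14.9 × 3.257/30.26 = 1.60 V.
(Unloaded it would have been 1.71 V.)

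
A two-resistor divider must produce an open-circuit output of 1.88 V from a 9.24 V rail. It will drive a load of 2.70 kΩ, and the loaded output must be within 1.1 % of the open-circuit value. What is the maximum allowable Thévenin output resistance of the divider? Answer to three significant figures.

R_th ≤ 30.0 Ω

Loading drop = R_th/(R_th + R_L) ≤ 0.0110, so R_th ≤ R_L · ε/(1−ε) = 2.70 kΩ × 0.0110/0.9890 = 30.0 Ω.
(Any R1, R2 with R2/(R1+R2) = 0.203 and R1‖R2 ≤ 30.0 Ω will meet the spec.)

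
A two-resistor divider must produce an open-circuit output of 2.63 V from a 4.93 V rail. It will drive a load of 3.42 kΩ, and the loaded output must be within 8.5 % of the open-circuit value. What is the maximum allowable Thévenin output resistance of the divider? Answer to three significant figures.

R_th ≤ 318 Ω

Loading drop = R_th/(R_th + R_L) ≤ 0.0850, so R_th ≤ R_L · ε/(1−ε) = 3.42 kΩ × 0.0850/0.9150 = 318 Ω.
(Any R1, R2 with R2/(R1+R2) = 0.533 and R1‖R2 ≤ 318 Ω will meet the spec.)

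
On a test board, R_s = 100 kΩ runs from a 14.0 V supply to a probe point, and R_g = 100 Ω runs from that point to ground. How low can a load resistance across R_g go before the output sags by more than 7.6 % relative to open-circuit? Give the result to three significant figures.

R_L(min) ≈ 1.21 kΩ

Output resistance R_th = R_s‖R_g = (100000 × 100)/100100 = 99.90 Ω.
The fractional drop is R_th/(R_th + R_L); requiring this ≤ 0.0760 gives R_L ≥ R_th(1/0.0760 − 1) = 99.90 × 12.16 = 1.21 kΩ.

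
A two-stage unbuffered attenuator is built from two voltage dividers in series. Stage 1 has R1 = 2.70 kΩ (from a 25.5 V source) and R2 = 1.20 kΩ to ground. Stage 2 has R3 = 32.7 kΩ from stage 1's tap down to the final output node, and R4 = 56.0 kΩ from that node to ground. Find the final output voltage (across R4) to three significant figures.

V_out ≈ 4.91 V

Stage 2 presents R3+R4 = 88.70 kΩ as a load on stage 1's tap.
Stage 1's lower leg becomes R2‖(R3+R4) = 1.184 kΩ, so V_mid = 25.5 × 1.184/3.884 = 7.773 V.
Stage 2 is itself unloaded: V_out = V_mid × R4/(R3+R4) = 7.773 × 56.0/88.70 = 4.91 V.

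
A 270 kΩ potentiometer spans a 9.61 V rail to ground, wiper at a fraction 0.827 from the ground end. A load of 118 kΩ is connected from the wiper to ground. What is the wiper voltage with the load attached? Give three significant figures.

V ≈ 5.99 V

The wiper splits the pot into (1−α)R = 46.71 kΩ above and αR = 223.3 kΩ below.
Lower section ‖ load = 77.20 kΩ.
V_wiper = 9.61 × 77.20/(46.71 + 77.20) = 5.99 V.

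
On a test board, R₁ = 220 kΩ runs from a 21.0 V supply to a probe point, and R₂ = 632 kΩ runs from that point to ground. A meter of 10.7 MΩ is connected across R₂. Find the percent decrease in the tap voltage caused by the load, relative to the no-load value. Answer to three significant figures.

The divider's output (Thévenin) resistance is R₁‖R₂ = 163.2 kΩ.
Fractional drop under load = R_th/(R_th + R_L) = 163.2 / (163.2 + 10700) = 0.01502.
So the output falls by 1.50 %.

1.50 %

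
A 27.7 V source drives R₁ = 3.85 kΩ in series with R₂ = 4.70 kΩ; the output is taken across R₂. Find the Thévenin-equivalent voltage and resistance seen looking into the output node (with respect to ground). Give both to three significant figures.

V_th = 15.2 V, R_th = 2.12 kΩ

V_th is the open-circuit tap voltage: 27.7 × 4.70/(3.85 + 4.70) = 15.2 V.
With the supply zeroed, R₁ and R₂ appear in parallel from the tap: R_th = R₁‖R₂ = (3.85 × 4.70)/8.550 = 2.12 kΩ.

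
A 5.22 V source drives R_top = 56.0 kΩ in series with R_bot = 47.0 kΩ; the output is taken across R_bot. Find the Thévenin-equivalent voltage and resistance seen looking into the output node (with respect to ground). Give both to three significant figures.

V_th = 2.38 V, R_th = 25.6 kΩ

V_th is the open-circuit tap voltage: 5.22 × 47.0/(56.0 + 47.0) = 2.38 V.
With the supply zeroed, R_top and R_bot appear in parallel from the tap: R_th = R_top‖R_bot = (56.0 × 47.0)/103.0 = 25.6 kΩ.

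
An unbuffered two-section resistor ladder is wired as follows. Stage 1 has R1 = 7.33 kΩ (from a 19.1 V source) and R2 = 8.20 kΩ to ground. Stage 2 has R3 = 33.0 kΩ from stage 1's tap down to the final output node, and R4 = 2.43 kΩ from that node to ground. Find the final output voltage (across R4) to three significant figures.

V_out ≈ 0.624 V

Stage 2 presents R3+R4 = 35.43 kΩ as a load on stage 1's tap.
Stage 1's lower leg becomes R2‖(R3+R4) = 6.659 kΩ, so V_mid = 19.1 × 6.659/13.99 = 9.092 V.
Stage 2 is itself unloaded: V_out = V_mid × R4/(R3+R4) = 9.092 × 2.43/35.43 = 0.624 V.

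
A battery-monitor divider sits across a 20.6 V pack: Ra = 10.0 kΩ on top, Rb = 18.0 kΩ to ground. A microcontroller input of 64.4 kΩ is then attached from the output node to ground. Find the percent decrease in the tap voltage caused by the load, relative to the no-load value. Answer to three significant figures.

9.08 %

Unloaded V = 20.6 × 18.0/28.00 = 13.243 V.
Loaded: Rb‖R_L = 14.07 kΩ, giving V = 20.6 × 14.07/24.07 = 12.041 V.
Drop = (13.243 − 12.041) / 13.243 = 9.08 %.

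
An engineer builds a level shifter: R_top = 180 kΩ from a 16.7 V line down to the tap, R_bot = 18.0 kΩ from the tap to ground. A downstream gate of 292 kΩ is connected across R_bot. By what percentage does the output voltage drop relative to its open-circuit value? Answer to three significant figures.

5.31 %

The divider's output (Thévenin) resistance is R_top‖R_bot = 16.36 kΩ.
Fractional drop under load = R_th/(R_th + R_L) = 16.36 / (16.36 + 292) = 0.05307.
So the output falls by 5.31 %.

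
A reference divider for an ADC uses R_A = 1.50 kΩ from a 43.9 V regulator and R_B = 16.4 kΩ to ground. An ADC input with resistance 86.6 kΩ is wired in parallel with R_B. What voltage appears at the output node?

V_out ≈ 39.6 V

The load sits in parallel with R_B: R_B‖R_L = (16.4 × 86.6) / (16.4 + 86.6) = 13.79 kΩ.
V_out = 43.9 × 13.79 / (1.50 + 13.79) = 43.9 × 13.79/15.29 = 39.6 V.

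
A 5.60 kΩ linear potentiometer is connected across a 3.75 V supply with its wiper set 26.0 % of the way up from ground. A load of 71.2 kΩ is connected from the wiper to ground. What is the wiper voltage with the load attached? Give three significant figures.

The wiper splits the pot into (1−α)R = 4.144 kΩ above and αR = 1.456 kΩ below.
Lower section ‖ load = 1.427 kΩ.
V_wiper = 3.75 × 1.427/(4.144 + 1.427) = 0.960 V.

V ≈ 0.960 V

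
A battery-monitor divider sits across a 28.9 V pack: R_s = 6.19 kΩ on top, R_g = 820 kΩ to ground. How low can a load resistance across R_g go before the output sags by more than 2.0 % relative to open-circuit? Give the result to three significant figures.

R_L(min) ≈ 301 kΩ

Output resistance R_th = R_s‖R_g = (6.19 × 820)/826.2 = 6.144 kΩ.
The fractional drop is R_th/(R_th + R_L); requiring this ≤ 0.0200 gives R_L ≥ R_th(1/0.0200 − 1) = 6.144 × 49.00 = 301 kΩ.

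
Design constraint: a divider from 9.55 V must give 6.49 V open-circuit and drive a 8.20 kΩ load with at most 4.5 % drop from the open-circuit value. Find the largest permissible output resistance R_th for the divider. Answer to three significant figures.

Loading drop = R_th/(R_th + R_L) ≤ 0.0450, so R_th ≤ R_L · ε/(1−ε) = 8.20 kΩ × 0.0450/0.9550 = 386 Ω.
(Any R1, R2 with R2/(R1+R2) = 0.680 and R1‖R2 ≤ 386 Ω will meet the spec.)

R_th ≤ 386 Ω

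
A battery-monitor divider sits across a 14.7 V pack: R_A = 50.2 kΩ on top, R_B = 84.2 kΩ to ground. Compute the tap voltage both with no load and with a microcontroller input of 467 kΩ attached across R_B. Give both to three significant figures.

Open-circuit: V = 14.7 × 84.2/(50.2 + 84.2) = 9.21 V.
With the load, R_B becomes R_B‖R_L = 71.34 kΩ, so V = 14.7 × 71.34/121.5 = 8.63 V.

Unloaded: 9.21 V; loaded: 8.63 V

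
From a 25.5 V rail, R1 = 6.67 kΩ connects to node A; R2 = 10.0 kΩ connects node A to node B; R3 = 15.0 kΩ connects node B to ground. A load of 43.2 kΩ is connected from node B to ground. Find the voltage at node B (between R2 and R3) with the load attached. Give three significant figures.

At node B, R3 is in parallel with the load: R3‖R_L = 11.13 kΩ.
Below node A the resistance is R2 + (R3‖R_L) = 21.13 kΩ, so V_A = 25.5 × 21.13/27.80 = 19.38 V.
Then V_B = V_A × (R3‖R_L)/(R2 + R3‖R_L) = 19.38 × 11.13/21.13 = 10.2 V.

V ≈ 10.2 V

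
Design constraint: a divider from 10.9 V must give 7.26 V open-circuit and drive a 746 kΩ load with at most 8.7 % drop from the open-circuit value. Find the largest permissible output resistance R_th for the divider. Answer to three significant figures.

R_th ≤ 71.1 kΩ

Loading drop = R_th/(R_th + R_L) ≤ 0.0870, so R_th ≤ R_L · ε/(1−ε) = 746 kΩ × 0.0870/0.9130 = 71.1 kΩ.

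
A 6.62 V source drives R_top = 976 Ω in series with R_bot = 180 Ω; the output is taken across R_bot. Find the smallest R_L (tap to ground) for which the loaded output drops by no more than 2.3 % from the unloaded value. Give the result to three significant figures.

R_L(min) ≈ 6.46 kΩ

Output resistance R_th = R_top‖R_bot = (976 × 180)/1156 = 152.0 Ω.
The fractional drop is R_th/(R_th + R_L); requiring this ≤ 0.0230 gives R_L ≥ R_th(1/0.0230 − 1) = 152.0 × 42.48 = 6.46 kΩ.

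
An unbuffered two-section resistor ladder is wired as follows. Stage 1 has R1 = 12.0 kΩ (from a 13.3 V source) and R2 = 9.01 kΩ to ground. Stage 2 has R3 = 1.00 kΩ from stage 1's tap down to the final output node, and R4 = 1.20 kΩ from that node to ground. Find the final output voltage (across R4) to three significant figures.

Stage 2 presents R3+R4 = 2.200 kΩ as a load on stage 1's tap.
Stage 1's lower leg becomes R2‖(R3+R4) = 1.768 kΩ, so V_mid = 13.3 × 1.768/13.77 = 1.708 V.
Stage 2 is itself unloaded: V_out = V_mid × R4/(R3+R4) = 1.708 × 1.20/2.200 = 0.932 V.

V_out ≈ 0.932 V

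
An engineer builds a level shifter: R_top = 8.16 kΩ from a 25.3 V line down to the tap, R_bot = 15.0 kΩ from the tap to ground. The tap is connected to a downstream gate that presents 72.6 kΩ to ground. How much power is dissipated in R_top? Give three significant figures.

Total resistance from the source is R_top + (R_bot‖R_L) = 20.59 kΩ, so I = 25.3/20.59 kΩ = 1.229 mA.
P = I²·R_top = (1.229 mA)² × 8.16 kΩ = 12.3 mW.

P ≈ 12.3 mW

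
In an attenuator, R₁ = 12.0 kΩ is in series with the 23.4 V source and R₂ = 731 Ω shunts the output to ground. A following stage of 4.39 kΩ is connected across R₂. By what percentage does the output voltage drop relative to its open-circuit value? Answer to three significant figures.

13.6 %

The divider's output (Thévenin) resistance is R₁‖R₂ = 689.0 Ω.
Fractional drop under load = R_th/(R_th + R_L) = 689.0 / (689.0 + 4390) = 0.1357.
So the output falls by 13.6 %.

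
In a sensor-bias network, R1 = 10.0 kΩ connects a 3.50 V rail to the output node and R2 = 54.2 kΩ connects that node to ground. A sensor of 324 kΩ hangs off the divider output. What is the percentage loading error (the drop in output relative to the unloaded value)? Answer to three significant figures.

2.54 %

The divider's output (Thévenin) resistance is R1‖R2 = 8.442 kΩ.
Fractional drop under load = R_th/(R_th + R_L) = 8.442 / (8.442 + 324) = 0.02539.
So the output falls by 2.54 %.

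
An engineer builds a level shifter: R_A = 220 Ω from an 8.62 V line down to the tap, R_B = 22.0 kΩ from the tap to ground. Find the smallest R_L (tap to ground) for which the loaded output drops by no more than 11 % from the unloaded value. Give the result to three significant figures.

Output resistance R_th = R_A‖R_B = (220 × 22000)/22220 = 217.8 Ω.
The fractional drop is R_th/(R_th + R_L); requiring this ≤ 0.110 gives R_L ≥ R_th(1/0.110 − 1) = 217.8 × 8.091 = 1.76 kΩ.

R_L(min) ≈ 1.76 kΩ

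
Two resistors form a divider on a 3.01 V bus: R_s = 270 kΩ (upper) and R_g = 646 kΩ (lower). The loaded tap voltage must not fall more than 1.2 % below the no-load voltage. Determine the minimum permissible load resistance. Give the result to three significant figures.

R_L(min) ≈ 15.7 MΩ

Output resistance R_th = R_s‖R_g = (270 × 646)/916.0 = 190.4 kΩ.
The fractional drop is R_th/(R_th + R_L); requiring this ≤ 0.0120 gives R_L ≥ R_th(1/0.0120 − 1) = 190.4 × 82.33 = 15.7 MΩ.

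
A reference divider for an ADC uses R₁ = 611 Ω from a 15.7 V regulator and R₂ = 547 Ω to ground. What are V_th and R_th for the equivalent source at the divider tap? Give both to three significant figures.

V_th is the open-circuit tap voltage: 15.7 × 547/(611 + 547) = 7.42 V.
With the supply zeroed, R₁ and R₂ appear in parallel from the tap: R_th = R₁‖R₂ = (611 × 547)/1158 = 289 Ω.

V_th = 7.42 V, R_th = 289 Ω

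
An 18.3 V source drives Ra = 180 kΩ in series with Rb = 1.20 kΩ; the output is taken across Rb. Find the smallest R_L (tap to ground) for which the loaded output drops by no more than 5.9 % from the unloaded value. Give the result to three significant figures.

Output resistance R_th = Ra‖Rb = (180 × 1.20)/181.2 = 1.192 kΩ.
The fractional drop is R_th/(R_th + R_L); requiring this ≤ 0.0590 gives R_L ≥ R_th(1/0.0590 − 1) = 1.192 × 15.95 = 19.0 kΩ.

R_L(min) ≈ 19.0 kΩ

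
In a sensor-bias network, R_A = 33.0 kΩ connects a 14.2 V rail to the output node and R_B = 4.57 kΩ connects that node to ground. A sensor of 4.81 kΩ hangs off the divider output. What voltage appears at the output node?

The load sits in parallel with R_B: R_B‖R_L = (4.57 × 4.81) / (4.57 + 4.81) = 2.343 kΩ.
V_out = 14.2 × 2.343 / (33.0 + 2.343) = 14.2 × 2.343/35.34 = 0.942 V.

V_out ≈ 0.942 V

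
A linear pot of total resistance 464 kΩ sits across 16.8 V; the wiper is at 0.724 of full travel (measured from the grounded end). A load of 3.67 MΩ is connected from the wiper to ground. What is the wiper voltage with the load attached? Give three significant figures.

V ≈ 11.9 V

The wiper splits the pot into (1−α)R = 128.1 kΩ above and αR = 335.9 kΩ below.
Lower section ‖ load = 307.8 kΩ.
V_wiper = 16.8 × 307.8/(128.1 + 307.8) = 11.9 V.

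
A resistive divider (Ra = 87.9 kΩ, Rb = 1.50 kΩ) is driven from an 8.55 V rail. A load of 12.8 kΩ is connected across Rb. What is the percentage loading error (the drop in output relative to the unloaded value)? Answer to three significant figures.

10.3 %

The divider's output (Thévenin) resistance is Ra‖Rb = 1.475 kΩ.
Fractional drop under load = R_th/(R_th + R_L) = 1.475 / (1.475 + 12.8) = 0.1033.
So the output falls by 10.3 %.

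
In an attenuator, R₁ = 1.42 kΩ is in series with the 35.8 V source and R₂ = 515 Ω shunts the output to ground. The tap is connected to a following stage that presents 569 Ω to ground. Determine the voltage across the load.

The load sits in parallel with R₂: R₂‖R_L = (515 × 569) / (515 + 569) = 270.3 Ω.
V_out = 35.8 × 270.3 / (1420 + 270.3) = 35.8 × 270.3/1690 = 5.73 V.

V_out ≈ 5.73 V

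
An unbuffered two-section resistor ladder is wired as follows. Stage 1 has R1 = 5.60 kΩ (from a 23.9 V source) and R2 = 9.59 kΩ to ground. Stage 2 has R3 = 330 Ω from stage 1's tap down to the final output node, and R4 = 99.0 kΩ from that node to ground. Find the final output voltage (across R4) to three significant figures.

Stage 2 presents R3+R4 = 99330 Ω as a load on stage 1's tap.
Stage 1's lower leg becomes R2‖(R3+R4) = 8746 Ω, so V_mid = 23.9 × 8746/14350 = 14.57 V.
Stage 2 is itself unloaded: V_out = V_mid × R4/(R3+R4) = 14.57 × 99000/99330 = 14.5 V.

V_out ≈ 14.5 V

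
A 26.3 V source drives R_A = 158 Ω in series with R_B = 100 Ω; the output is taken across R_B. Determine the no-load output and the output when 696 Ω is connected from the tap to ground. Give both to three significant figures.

Unloaded: 10.2 V; loaded: 9.37 V

Open-circuit: V = 26.3 × 100/(158 + 100) = 10.2 V.
With the load, R_B becomes R_B‖R_L = 87.44 Ω, so V = 26.3 × 87.44/245.4 = 9.37 V.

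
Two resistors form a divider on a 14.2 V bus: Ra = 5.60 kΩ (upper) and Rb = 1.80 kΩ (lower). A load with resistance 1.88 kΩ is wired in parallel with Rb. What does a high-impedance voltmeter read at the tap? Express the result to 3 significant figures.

The load sits in parallel with Rb: Rb‖R_L = (1.80 × 1.88) / (1.80 + 1.88) = 0.9196 kΩ.
V_out = 14.2 × 0.9196 / (5.60 + 0.9196) = 14.2 × 0.9196/6.520 = 2.00 V.
(Unloaded it would have been 3.45 V.)

V_out ≈ 2.00 V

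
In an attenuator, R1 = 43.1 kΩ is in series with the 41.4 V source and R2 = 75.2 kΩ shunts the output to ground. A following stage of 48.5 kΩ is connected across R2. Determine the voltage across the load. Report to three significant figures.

The load sits in parallel with R2: R2‖R_L = (75.2 × 48.5) / (75.2 + 48.5) = 29.48 kΩ.
V_out = 41.4 × 29.48 / (43.1 + 29.48) = 41.4 × 29.48/72.58 = 16.8 V.
(Unloaded it would have been 26.3 V.)

V_out ≈ 16.8 V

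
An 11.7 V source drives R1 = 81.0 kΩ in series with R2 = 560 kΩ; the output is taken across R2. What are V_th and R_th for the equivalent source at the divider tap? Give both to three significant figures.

V_th = 10.2 V, R_th = 70.8 kΩ

V_th is the open-circuit tap voltage: 11.7 × 560/(81.0 + 560) = 10.2 V.
With the supply zeroed, R1 and R2 appear in parallel from the tap: R_th = R1‖R2 = (81.0 × 560)/641.0 = 70.8 kΩ.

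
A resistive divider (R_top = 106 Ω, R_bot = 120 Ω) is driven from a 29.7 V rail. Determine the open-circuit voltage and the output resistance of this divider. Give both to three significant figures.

V_th is the open-circuit tap voltage: 29.7 × 120/(106 + 120) = 15.8 V.
With the supply zeroed, R_top and R_bot appear in parallel from the tap: R_th = R_top‖R_bot = (106 × 120)/226.0 = 56.3 Ω.

V_th = 15.8 V, R_th = 56.3 Ω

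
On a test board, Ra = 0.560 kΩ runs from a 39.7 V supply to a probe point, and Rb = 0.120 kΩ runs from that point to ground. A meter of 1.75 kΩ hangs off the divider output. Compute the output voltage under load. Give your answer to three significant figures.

The load sits in parallel with Rb: Rb‖R_L = (120 × 1750) / (120 + 1750) = 112.3 Ω.
V_out = 39.7 × 112.3 / (560 + 112.3) = 39.7 × 112.3/672.3 = 6.63 V.

V_out ≈ 6.63 V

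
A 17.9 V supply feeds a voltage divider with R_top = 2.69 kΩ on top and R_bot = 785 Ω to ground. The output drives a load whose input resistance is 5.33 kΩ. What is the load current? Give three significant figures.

R_bot‖R_L = 684.2 Ω; V_out = 17.9 × 684.2/3374 = 3.630 V.
I_L = V_out / R_L = 3.630 / 5.33 kΩ = 0.681 mA.

I_L ≈ 0.681 mA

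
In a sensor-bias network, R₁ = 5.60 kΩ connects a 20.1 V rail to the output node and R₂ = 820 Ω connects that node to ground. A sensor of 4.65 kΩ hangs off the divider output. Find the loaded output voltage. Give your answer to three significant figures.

V_out ≈ 2.23 V

The load sits in parallel with R₂: R₂‖R_L = (820 × 4650) / (820 + 4650) = 697.1 Ω.
V_out = 20.1 × 697.1 / (5600 + 697.1) = 20.1 × 697.1/6297 = 2.23 V.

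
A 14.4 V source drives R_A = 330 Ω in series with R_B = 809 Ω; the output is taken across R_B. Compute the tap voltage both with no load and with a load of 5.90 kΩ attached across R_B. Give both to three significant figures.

Unloaded: 10.2 V; loaded: 9.84 V

Open-circuit: V = 14.4 × 809/(330 + 809) = 10.2 V.
With the load, R_B becomes R_B‖R_L = 711.4 Ω, so V = 14.4 × 711.4/1041 = 9.84 V.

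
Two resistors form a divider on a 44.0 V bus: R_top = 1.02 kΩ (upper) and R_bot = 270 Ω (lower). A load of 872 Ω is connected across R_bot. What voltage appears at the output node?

The load sits in parallel with R_bot: R_bot‖R_L = (270 × 872) / (270 + 872) = 206.2 Ω.
V_out = 44.0 × 206.2 / (1020 + 206.2) = 44.0 × 206.2/1226 = 7.40 V.
(Unloaded it would have been 9.21 V.)

V_out ≈ 7.40 V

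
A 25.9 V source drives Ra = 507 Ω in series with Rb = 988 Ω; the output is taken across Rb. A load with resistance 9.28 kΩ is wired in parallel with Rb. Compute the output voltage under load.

The load sits in parallel with Rb: Rb‖R_L = (988 × 9280) / (988 + 9280) = 892.9 Ω.
V_out = 25.9 × 892.9 / (507 + 892.9) = 25.9 × 892.9/1400 = 16.5 V.
(Unloaded it would have been 17.1 V.)

V_out ≈ 16.5 V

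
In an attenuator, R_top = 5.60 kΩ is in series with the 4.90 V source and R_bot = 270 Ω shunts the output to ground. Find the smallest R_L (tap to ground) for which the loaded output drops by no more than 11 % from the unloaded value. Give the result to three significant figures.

Output resistance R_th = R_top‖R_bot = (5600 × 270)/5870 = 257.6 Ω.
The fractional drop is R_th/(R_th + R_L); requiring this ≤ 0.110 gives R_L ≥ R_th(1/0.110 − 1) = 257.6 × 8.091 = 2.08 kΩ.

R_L(min) ≈ 2.08 kΩ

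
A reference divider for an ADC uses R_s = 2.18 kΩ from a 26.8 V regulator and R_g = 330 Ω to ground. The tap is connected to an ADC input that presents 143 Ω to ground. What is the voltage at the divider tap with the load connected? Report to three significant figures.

The load sits in parallel with R_g: R_g‖R_L = (330 × 143) / (330 + 143) = 99.77 Ω.
V_out = 26.8 × 99.77 / (2180 + 99.77) = 26.8 × 99.77/2280 = 1.17 V.

V_out ≈ 1.17 V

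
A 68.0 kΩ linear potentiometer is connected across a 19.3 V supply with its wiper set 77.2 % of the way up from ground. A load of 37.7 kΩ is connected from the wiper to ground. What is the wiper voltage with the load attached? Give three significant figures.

V ≈ 11.3 V

The wiper splits the pot into (1−α)R = 15.50 kΩ above and αR = 52.50 kΩ below.
Lower section ‖ load = 21.94 kΩ.
V_wiper = 19.3 × 21.94/(15.50 + 21.94) = 11.3 V.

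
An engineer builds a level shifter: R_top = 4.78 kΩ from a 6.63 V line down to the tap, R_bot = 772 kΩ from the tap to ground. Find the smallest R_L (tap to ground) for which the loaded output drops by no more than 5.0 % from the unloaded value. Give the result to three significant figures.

R_L(min) ≈ 90.3 kΩ

Output resistance R_th = R_top‖R_bot = (4.78 × 772)/776.8 = 4.751 kΩ.
The fractional drop is R_th/(R_th + R_L); requiring this ≤ 0.0500 gives R_L ≥ R_th(1/0.0500 − 1) = 4.751 × 19.00 = 90.3 kΩ.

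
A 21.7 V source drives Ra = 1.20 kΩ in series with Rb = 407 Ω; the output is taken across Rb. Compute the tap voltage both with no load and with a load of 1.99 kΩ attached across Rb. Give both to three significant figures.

Unloaded: 5.50 V; loaded: 4.77 V

Open-circuit: V = 21.7 × 407/(1200 + 407) = 5.50 V.
With the load, Rb becomes Rb‖R_L = 337.9 Ω, so V = 21.7 × 337.9/1538 = 4.77 V.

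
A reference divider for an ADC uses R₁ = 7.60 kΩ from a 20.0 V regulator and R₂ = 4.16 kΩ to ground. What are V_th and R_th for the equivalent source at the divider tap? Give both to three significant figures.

V_th is the open-circuit tap voltage: 20.0 × 4.16/(7.60 + 4.16) = 7.07 V.
With the supply zeroed, R₁ and R₂ appear in parallel from the tap: R_th = R₁‖R₂ = (7.60 × 4.16)/11.76 = 2.69 kΩ.

V_th = 7.07 V, R_th = 2.69 kΩ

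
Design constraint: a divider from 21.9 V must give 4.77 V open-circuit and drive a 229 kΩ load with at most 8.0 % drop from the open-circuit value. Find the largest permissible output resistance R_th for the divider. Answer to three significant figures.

R_th ≤ 19.9 kΩ

Loading drop = R_th/(R_th + R_L) ≤ 0.0800, so R_th ≤ R_L · ε/(1−ε) = 229 kΩ × 0.0800/0.9200 = 19.9 kΩ.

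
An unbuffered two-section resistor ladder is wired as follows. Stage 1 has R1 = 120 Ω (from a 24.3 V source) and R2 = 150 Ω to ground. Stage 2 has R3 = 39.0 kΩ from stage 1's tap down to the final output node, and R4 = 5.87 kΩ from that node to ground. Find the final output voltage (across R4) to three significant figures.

Stage 2 presents R3+R4 = 44870 Ω as a load on stage 1's tap.
Stage 1's lower leg becomes R2‖(R3+R4) = 149.5 Ω, so V_mid = 24.3 × 149.5/269.5 = 13.48 V.
Stage 2 is itself unloaded: V_out = V_mid × R4/(R3+R4) = 13.48 × 5870/44870 = 1.76 V.

V_out ≈ 1.76 V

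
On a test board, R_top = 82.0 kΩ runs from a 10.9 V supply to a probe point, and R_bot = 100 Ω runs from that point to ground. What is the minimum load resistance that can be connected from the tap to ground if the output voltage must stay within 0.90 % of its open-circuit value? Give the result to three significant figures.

Output resistance R_th = R_top‖R_bot = (82000 × 100)/82100 = 99.88 Ω.
The fractional drop is R_th/(R_th + R_L); requiring this ≤ 0.00900 gives R_L ≥ R_th(1/0.00900 − 1) = 99.88 × 110.1 = 11.0 kΩ.

R_L(min) ≈ 11.0 kΩ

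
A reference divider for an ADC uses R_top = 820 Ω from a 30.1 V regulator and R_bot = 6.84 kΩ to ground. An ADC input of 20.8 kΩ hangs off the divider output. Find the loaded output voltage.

The load sits in parallel with R_bot: R_bot‖R_L = (6840 × 20800) / (6840 + 20800) = 5147 Ω.
V_out = 30.1 × 5147 / (820 + 5147) = 30.1 × 5147/5967 = 26.0 V.

V_out ≈ 26.0 V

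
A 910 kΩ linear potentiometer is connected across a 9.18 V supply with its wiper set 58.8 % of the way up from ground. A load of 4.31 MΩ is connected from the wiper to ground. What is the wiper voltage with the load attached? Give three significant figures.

V ≈ 5.14 V

The wiper splits the pot into (1−α)R = 374.9 kΩ above and αR = 535.1 kΩ below.
Lower section ‖ load = 476.0 kΩ.
V_wiper = 9.18 × 476.0/(374.9 + 476.0) = 5.14 V.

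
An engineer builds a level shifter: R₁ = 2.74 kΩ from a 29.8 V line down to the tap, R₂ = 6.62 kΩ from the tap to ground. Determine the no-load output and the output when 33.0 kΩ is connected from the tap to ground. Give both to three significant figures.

Open-circuit: V = 29.8 × 6.62/(2.74 + 6.62) = 21.1 V.
With the load, R₂ becomes R₂‖R_L = 5.514 kΩ, so V = 29.8 × 5.514/8.254 = 19.9 V.

Unloaded: 21.1 V; loaded: 19.9 V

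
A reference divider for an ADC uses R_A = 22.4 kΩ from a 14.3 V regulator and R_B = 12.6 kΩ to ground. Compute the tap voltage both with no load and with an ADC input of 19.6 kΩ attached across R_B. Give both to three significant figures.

Open-circuit: V = 14.3 × 12.6/(22.4 + 12.6) = 5.15 V.
With the load, R_B becomes R_B‖R_L = 7.670 kΩ, so V = 14.3 × 7.670/30.07 = 3.65 V.

Unloaded: 5.15 V; loaded: 3.65 V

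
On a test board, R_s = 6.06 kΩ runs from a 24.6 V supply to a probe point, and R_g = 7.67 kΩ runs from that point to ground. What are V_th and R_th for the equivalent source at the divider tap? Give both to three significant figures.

V_th is the open-circuit tap voltage: 24.6 × 7.67/(6.06 + 7.67) = 13.7 V.
With the supply zeroed, R_s and R_g appear in parallel from the tap: R_th = R_s‖R_g = (6.06 × 7.67)/13.73 = 3.39 kΩ.

V_th = 13.7 V, R_th = 3.39 kΩ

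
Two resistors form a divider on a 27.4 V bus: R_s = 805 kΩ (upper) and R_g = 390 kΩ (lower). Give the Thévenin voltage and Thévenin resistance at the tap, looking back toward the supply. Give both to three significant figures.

V_th is the open-circuit tap voltage: 27.4 × 390/(805 + 390) = 8.94 V.
With the supply zeroed, R_s and R_g appear in parallel from the tap: R_th = R_s‖R_g = (805 × 390)/1195 = 263 kΩ.

V_th = 8.94 V, R_th = 263 kΩ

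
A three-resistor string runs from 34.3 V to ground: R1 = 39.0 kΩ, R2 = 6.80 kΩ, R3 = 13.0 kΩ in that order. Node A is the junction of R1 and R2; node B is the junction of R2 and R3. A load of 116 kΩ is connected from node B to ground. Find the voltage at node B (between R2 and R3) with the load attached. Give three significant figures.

V ≈ 6.97 V

At node B, R3 is in parallel with the load: R3‖R_L = 11.69 kΩ.
Below node A the resistance is R2 + (R3‖R_L) = 18.49 kΩ, so V_A = 34.3 × 18.49/57.49 = 11.03 V.
Then V_B = V_A × (R3‖R_L)/(R2 + R3‖R_L) = 11.03 × 11.69/18.49 = 6.97 V.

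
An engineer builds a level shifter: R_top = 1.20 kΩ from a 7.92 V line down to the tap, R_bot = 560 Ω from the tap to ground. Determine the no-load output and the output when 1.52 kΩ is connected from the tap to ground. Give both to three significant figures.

Unloaded: 2.52 V; loaded: 2.01 V

Open-circuit: V = 7.92 × 560/(1200 + 560) = 2.52 V.
With the load, R_bot becomes R_bot‖R_L = 409.2 Ω, so V = 7.92 × 409.2/1609 = 2.01 V.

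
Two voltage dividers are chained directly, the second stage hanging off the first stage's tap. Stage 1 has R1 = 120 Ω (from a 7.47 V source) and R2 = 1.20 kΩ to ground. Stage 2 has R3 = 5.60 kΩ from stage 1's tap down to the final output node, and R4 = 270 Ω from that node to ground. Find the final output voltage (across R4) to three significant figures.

Stage 2 presents R3+R4 = 5870 Ω as a load on stage 1's tap.
Stage 1's lower leg becomes R2‖(R3+R4) = 996.3 Ω, so V_mid = 7.47 × 996.3/1116 = 6.667 V.
Stage 2 is itself unloaded: V_out = V_mid × R4/(R3+R4) = 6.667 × 270/5870 = 0.307 V.

V_out ≈ 0.307 V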